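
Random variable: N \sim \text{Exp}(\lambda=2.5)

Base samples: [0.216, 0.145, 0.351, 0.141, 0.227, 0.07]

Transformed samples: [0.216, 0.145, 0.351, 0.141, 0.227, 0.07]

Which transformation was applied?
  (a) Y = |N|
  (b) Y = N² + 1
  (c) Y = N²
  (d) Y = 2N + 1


Checking option (a) Y = |N|:
  N = 0.216 -> Y = 0.216 ✓
  N = 0.145 -> Y = 0.145 ✓
  N = 0.351 -> Y = 0.351 ✓
All samples match this transformation.

(a) |N|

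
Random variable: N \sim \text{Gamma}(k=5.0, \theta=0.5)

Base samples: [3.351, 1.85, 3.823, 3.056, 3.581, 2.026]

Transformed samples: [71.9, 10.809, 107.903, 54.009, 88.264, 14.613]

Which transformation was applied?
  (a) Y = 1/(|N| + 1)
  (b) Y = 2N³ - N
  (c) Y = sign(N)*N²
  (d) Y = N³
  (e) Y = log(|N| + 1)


Checking option (b) Y = 2N³ - N:
  N = 3.351 -> Y = 71.9 ✓
  N = 1.85 -> Y = 10.809 ✓
  N = 3.823 -> Y = 107.903 ✓
All samples match this transformation.

(b) 2N³ - N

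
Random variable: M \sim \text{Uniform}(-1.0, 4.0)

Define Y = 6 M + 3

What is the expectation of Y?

For Y = 6M + 3:
E[Y] = 6 * E[M] + 3
E[M] = (-1 + 4)/2 = 1.5
E[Y] = 6 * 1.5 + 3 = 12

12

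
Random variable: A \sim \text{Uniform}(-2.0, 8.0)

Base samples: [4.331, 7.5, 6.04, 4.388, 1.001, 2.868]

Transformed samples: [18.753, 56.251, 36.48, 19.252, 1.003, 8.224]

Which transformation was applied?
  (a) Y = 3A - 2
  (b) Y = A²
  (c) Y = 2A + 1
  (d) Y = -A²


Checking option (b) Y = A²:
  A = 4.331 -> Y = 18.753 ✓
  A = 7.5 -> Y = 56.251 ✓
  A = 6.04 -> Y = 36.48 ✓
All samples match this transformation.

(b) A²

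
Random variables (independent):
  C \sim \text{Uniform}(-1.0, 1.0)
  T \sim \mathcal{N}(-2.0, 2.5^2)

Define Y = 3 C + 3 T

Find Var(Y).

For independent RVs: Var(aX + bY) = a²Var(X) + b²Var(Y)
Var(C) = 0.33333333
Var(T) = 6.25
Var(Y) = 3²*0.33333333 + 3²*6.25
= 9*0.33333333 + 9*6.25 = 59.25

59.25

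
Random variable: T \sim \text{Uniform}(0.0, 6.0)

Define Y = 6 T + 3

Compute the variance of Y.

For Y = aT + b: Var(Y) = a² * Var(T)
Var(T) = (6 - 0)^2/12 = 3
Var(Y) = 6² * 3 = 36 * 3 = 108

108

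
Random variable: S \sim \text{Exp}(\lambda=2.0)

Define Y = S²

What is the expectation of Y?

Using E[X²] = Var(X) + (E[X])²:
E[S] = 0.5
Var(S) = 1/2.0^2 = 0.25
E[S²] = 0.25 + 0.5² = 0.25 + 0.25 = 0.5

0.5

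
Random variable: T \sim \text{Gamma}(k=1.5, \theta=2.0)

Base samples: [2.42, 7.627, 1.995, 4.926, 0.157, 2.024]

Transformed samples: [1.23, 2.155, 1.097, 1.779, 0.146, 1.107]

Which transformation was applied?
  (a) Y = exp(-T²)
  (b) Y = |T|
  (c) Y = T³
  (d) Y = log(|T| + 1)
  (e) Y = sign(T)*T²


Checking option (d) Y = log(|T| + 1):
  T = 2.42 -> Y = 1.23 ✓
  T = 7.627 -> Y = 2.155 ✓
  T = 1.995 -> Y = 1.097 ✓
All samples match this transformation.

(d) log(|T| + 1)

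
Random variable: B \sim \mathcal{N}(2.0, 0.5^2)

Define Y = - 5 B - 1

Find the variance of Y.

For Y = aB + b: Var(Y) = a² * Var(B)
Var(B) = 0.5^2 = 0.25
Var(Y) = (-5)² * 0.25 = 25 * 0.25 = 6.25

6.25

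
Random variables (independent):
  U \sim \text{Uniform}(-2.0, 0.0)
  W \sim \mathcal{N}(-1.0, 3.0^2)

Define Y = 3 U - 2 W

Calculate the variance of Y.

For independent RVs: Var(aX + bY) = a²Var(X) + b²Var(Y)
Var(U) = 0.33333333
Var(W) = 9
Var(Y) = 3²*0.33333333 + (-2)²*9
= 9*0.33333333 + 4*9 = 39

39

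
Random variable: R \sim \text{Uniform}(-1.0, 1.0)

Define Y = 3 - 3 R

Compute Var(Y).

For Y = aR + b: Var(Y) = a² * Var(R)
Var(R) = (1 + 1)^2/12 = 0.33333333
Var(Y) = (-3)² * 0.33333333 = 9 * 0.33333333 = 3

3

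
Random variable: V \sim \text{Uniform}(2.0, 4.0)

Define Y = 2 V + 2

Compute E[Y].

For Y = 2V + 2:
E[Y] = 2 * E[V] + 2
E[V] = (2 + 4)/2 = 3
E[Y] = 2 * 3 + 2 = 8

8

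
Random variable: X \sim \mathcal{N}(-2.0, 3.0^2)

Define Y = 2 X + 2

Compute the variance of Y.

For Y = aX + b: Var(Y) = a² * Var(X)
Var(X) = 3.0^2 = 9
Var(Y) = 2² * 9 = 4 * 9 = 36

36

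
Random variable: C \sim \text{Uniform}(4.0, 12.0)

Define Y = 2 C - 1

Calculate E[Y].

For Y = 2C - 1:
E[Y] = 2 * E[C] - 1
E[C] = (4 + 12)/2 = 8
E[Y] = 2 * 8 - 1 = 15

15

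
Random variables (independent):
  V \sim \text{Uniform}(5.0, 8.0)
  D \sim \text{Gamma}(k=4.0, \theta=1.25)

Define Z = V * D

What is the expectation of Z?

For independent RVs: E[XY] = E[X]*E[Y]
E[V] = 6.5
E[D] = 5
E[Z] = 6.5 * 5 = 32.5

32.5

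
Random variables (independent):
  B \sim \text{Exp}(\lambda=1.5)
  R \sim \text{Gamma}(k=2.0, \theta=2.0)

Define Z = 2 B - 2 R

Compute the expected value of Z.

E[Z] = 2*E[B] - 2*E[R]
E[B] = 0.66666667
E[R] = 4
E[Z] = 2*0.66666667 - 2*4 = -6.6666667

-6.6666667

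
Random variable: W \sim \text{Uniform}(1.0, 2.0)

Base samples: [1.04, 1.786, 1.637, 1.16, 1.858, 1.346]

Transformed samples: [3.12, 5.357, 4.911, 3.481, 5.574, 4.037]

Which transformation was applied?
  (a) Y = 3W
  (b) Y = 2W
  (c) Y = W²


Checking option (a) Y = 3W:
  W = 1.04 -> Y = 3.12 ✓
  W = 1.786 -> Y = 5.357 ✓
  W = 1.637 -> Y = 4.911 ✓
All samples match this transformation.

(a) 3W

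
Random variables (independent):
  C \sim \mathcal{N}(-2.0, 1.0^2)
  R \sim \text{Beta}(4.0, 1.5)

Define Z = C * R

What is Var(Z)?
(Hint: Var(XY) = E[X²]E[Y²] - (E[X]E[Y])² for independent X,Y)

Var(XY) = E[X²]E[Y²] - (E[X]E[Y])²
E[C] = -2, Var(C) = 1
E[R] = 0.72727273, Var(R) = 0.03051494
E[C²] = 1 + (-2)² = 5
E[R²] = 0.03051494 + 0.72727273² = 0.55944056
Var(Z) = 5*0.55944056 - (-2*0.72727273)²
= 2.7972028 - 2.1157025 = 0.68150032

0.68150032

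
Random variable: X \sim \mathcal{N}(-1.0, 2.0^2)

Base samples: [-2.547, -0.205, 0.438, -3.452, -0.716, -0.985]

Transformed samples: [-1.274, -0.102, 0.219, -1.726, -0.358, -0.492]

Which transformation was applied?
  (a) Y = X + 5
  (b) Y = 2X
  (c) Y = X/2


Checking option (c) Y = X/2:
  X = -2.547 -> Y = -1.274 ✓
  X = -0.205 -> Y = -0.102 ✓
  X = 0.438 -> Y = 0.219 ✓
All samples match this transformation.

(c) X/2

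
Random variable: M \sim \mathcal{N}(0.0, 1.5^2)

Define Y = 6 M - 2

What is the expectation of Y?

For Y = 6M - 2:
E[Y] = 6 * E[M] - 2
E[M] = 0.0 = 0
E[Y] = 6 * 0 - 2 = -2

-2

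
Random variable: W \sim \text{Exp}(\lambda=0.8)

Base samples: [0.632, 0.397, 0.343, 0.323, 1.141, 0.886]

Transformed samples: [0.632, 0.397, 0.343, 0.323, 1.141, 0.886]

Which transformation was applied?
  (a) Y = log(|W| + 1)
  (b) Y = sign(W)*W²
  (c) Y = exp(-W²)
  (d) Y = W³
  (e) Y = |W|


Checking option (e) Y = |W|:
  W = 0.632 -> Y = 0.632 ✓
  W = 0.397 -> Y = 0.397 ✓
  W = 0.343 -> Y = 0.343 ✓
All samples match this transformation.

(e) |W|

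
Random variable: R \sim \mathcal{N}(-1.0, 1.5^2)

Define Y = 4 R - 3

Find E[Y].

For Y = 4R - 3:
E[Y] = 4 * E[R] - 3
E[R] = -1.0 = -1
E[Y] = 4 * (-1) - 3 = -7

-7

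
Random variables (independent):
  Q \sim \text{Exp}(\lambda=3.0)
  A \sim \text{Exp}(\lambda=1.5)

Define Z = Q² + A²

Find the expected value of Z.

E[Z] = E[Q²] + E[A²]
E[Q²] = Var(Q) + E[Q]² = 0.11111111 + 0.11111111 = 0.22222222
E[A²] = Var(A) + E[A]² = 0.44444444 + 0.44444444 = 0.88888889
E[Z] = 0.22222222 + 0.88888889 = 1.1111111

1.1111111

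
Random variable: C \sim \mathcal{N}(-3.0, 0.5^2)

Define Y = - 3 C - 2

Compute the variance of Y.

For Y = aC + b: Var(Y) = a² * Var(C)
Var(C) = 0.5^2 = 0.25
Var(Y) = (-3)² * 0.25 = 9 * 0.25 = 2.25

2.25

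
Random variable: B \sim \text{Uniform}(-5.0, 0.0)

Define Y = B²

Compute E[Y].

Using E[X²] = Var(X) + (E[X])²:
E[B] = -2.5
Var(B) = (0 + 5)^2/12 = 2.0833333
E[B²] = 2.0833333 + (-2.5)² = 2.0833333 + 6.25 = 8.3333333

8.3333333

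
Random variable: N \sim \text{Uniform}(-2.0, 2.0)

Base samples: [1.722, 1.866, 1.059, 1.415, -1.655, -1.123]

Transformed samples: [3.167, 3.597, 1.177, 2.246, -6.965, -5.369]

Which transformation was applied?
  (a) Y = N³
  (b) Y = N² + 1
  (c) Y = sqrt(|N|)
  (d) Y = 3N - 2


Checking option (d) Y = 3N - 2:
  N = 1.722 -> Y = 3.167 ✓
  N = 1.866 -> Y = 3.597 ✓
  N = 1.059 -> Y = 1.177 ✓
All samples match this transformation.

(d) 3N - 2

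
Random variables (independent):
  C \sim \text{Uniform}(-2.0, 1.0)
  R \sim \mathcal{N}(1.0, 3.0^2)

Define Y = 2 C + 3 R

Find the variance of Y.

For independent RVs: Var(aX + bY) = a²Var(X) + b²Var(Y)
Var(C) = 0.75
Var(R) = 9
Var(Y) = 2²*0.75 + 3²*9
= 4*0.75 + 9*9 = 84

84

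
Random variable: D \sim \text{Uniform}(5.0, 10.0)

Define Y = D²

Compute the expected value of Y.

Using E[X²] = Var(X) + (E[X])²:
E[D] = 7.5
Var(D) = (10 - 5)^2/12 = 2.0833333
E[D²] = 2.0833333 + 7.5² = 2.0833333 + 56.25 = 58.333333

58.333333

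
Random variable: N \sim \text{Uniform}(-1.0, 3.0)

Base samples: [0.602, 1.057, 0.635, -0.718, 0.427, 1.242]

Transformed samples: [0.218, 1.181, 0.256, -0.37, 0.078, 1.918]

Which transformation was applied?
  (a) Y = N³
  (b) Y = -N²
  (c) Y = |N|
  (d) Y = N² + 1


Checking option (a) Y = N³:
  N = 0.602 -> Y = 0.218 ✓
  N = 1.057 -> Y = 1.181 ✓
  N = 0.635 -> Y = 0.256 ✓
All samples match this transformation.

(a) N³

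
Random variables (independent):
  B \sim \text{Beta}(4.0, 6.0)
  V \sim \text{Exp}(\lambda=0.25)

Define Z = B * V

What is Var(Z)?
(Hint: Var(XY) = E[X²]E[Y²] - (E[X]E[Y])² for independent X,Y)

Var(XY) = E[X²]E[Y²] - (E[X]E[Y])²
E[B] = 0.4, Var(B) = 0.021818182
E[V] = 4, Var(V) = 16
E[B²] = 0.021818182 + 0.4² = 0.18181818
E[V²] = 16 + 4² = 32
Var(Z) = 0.18181818*32 - (0.4*4)²
= 5.8181818 - 2.56 = 3.2581818

3.2581818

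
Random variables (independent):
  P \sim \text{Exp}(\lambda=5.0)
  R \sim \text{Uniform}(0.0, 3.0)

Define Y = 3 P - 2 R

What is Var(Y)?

For independent RVs: Var(aX + bY) = a²Var(X) + b²Var(Y)
Var(P) = 0.04
Var(R) = 0.75
Var(Y) = 3²*0.04 + (-2)²*0.75
= 9*0.04 + 4*0.75 = 3.36

3.36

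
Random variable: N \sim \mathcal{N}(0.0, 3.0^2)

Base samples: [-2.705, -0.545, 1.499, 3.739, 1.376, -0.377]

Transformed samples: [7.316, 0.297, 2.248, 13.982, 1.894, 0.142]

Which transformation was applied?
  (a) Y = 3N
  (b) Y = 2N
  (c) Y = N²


Checking option (c) Y = N²:
  N = -2.705 -> Y = 7.316 ✓
  N = -0.545 -> Y = 0.297 ✓
  N = 1.499 -> Y = 2.248 ✓
All samples match this transformation.

(c) N²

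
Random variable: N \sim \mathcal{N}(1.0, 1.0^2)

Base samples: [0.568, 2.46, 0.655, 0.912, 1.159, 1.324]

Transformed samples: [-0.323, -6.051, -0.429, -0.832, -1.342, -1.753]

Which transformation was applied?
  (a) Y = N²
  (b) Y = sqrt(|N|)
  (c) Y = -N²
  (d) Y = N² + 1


Checking option (c) Y = -N²:
  N = 0.568 -> Y = -0.323 ✓
  N = 2.46 -> Y = -6.051 ✓
  N = 0.655 -> Y = -0.429 ✓
All samples match this transformation.

(c) -N²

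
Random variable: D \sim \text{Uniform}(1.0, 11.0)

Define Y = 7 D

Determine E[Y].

For Y = 7D:
E[Y] = 7 * E[D]
E[D] = (1 + 11)/2 = 6
E[Y] = 7 * 6 = 42

42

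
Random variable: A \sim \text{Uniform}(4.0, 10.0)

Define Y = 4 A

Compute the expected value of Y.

For Y = 4A:
E[Y] = 4 * E[A]
E[A] = (4 + 10)/2 = 7
E[Y] = 4 * 7 = 28

28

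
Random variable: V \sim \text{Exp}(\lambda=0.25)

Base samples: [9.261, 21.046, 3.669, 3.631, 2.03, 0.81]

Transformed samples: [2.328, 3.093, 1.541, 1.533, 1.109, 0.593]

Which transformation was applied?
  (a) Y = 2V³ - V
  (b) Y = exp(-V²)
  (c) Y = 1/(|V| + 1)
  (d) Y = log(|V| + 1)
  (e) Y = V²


Checking option (d) Y = log(|V| + 1):
  V = 9.261 -> Y = 2.328 ✓
  V = 21.046 -> Y = 3.093 ✓
  V = 3.669 -> Y = 1.541 ✓
All samples match this transformation.

(d) log(|V| + 1)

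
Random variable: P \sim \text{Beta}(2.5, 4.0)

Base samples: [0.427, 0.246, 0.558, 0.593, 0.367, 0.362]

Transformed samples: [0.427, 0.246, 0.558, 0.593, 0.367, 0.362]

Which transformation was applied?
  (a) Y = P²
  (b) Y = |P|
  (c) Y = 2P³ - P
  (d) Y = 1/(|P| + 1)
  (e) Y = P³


Checking option (b) Y = |P|:
  P = 0.427 -> Y = 0.427 ✓
  P = 0.246 -> Y = 0.246 ✓
  P = 0.558 -> Y = 0.558 ✓
All samples match this transformation.

(b) |P|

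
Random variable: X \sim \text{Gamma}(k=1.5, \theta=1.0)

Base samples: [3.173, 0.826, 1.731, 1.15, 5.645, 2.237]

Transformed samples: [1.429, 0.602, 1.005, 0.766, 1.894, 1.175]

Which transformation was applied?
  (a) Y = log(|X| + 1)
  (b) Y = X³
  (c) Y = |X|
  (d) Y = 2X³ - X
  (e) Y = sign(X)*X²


Checking option (a) Y = log(|X| + 1):
  X = 3.173 -> Y = 1.429 ✓
  X = 0.826 -> Y = 0.602 ✓
  X = 1.731 -> Y = 1.005 ✓
All samples match this transformation.

(a) log(|X| + 1)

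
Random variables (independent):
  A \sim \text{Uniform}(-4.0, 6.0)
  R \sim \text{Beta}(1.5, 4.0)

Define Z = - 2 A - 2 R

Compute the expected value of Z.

E[Z] = -2*E[A] - 2*E[R]
E[A] = 1
E[R] = 0.27272727
E[Z] = -2*1 - 2*0.27272727 = -2.5454545

-2.5454545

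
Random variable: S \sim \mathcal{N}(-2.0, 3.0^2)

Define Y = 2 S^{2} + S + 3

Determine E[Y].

E[Y] = 2*E[S²] + 1*E[S] + 3
E[S] = -2
E[S²] = Var(S) + (E[S])² = 9 + 4 = 13
E[Y] = 2*13 + 1*(-2) + 3 = 27

27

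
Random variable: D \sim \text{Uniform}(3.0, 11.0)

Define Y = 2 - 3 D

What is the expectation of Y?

For Y = -3D + 2:
E[Y] = -3 * E[D] + 2
E[D] = (3 + 11)/2 = 7
E[Y] = -3 * 7 + 2 = -19

-19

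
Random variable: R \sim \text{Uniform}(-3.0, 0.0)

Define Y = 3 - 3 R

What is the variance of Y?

For Y = aR + b: Var(Y) = a² * Var(R)
Var(R) = (0 + 3)^2/12 = 0.75
Var(Y) = (-3)² * 0.75 = 9 * 0.75 = 6.75

6.75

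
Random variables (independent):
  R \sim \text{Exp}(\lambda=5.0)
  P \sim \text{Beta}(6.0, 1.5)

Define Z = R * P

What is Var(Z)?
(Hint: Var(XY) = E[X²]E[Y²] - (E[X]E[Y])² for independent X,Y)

Var(XY) = E[X²]E[Y²] - (E[X]E[Y])²
E[R] = 0.2, Var(R) = 0.04
E[P] = 0.8, Var(P) = 0.018823529
E[R²] = 0.04 + 0.2² = 0.08
E[P²] = 0.018823529 + 0.8² = 0.65882353
Var(Z) = 0.08*0.65882353 - (0.2*0.8)²
= 0.052705882 - 0.0256 = 0.027105882

0.027105882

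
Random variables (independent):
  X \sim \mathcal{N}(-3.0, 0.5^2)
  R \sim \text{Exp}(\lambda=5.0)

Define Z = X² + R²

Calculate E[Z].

E[Z] = E[X²] + E[R²]
E[X²] = Var(X) + E[X]² = 0.25 + 9 = 9.25
E[R²] = Var(R) + E[R]² = 0.04 + 0.04 = 0.08
E[Z] = 9.25 + 0.08 = 9.33

9.33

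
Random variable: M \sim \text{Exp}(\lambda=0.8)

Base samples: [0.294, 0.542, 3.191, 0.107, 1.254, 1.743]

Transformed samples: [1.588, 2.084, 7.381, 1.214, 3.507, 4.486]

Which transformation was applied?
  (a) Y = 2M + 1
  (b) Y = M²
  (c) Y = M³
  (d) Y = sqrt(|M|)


Checking option (a) Y = 2M + 1:
  M = 0.294 -> Y = 1.588 ✓
  M = 0.542 -> Y = 2.084 ✓
  M = 3.191 -> Y = 7.381 ✓
All samples match this transformation.

(a) 2M + 1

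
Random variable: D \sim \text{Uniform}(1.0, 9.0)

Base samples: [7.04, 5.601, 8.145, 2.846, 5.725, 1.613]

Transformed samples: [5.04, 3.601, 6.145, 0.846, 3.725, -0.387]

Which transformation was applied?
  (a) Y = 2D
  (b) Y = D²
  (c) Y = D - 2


Checking option (c) Y = D - 2:
  D = 7.04 -> Y = 5.04 ✓
  D = 5.601 -> Y = 3.601 ✓
  D = 8.145 -> Y = 6.145 ✓
All samples match this transformation.

(c) D - 2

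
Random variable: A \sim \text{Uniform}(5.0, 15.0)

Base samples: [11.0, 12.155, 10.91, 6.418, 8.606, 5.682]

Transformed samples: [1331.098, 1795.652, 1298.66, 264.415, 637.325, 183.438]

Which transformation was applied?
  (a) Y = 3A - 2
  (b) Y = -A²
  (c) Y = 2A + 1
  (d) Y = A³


Checking option (d) Y = A³:
  A = 11.0 -> Y = 1331.098 ✓
  A = 12.155 -> Y = 1795.652 ✓
  A = 10.91 -> Y = 1298.66 ✓
All samples match this transformation.

(d) A³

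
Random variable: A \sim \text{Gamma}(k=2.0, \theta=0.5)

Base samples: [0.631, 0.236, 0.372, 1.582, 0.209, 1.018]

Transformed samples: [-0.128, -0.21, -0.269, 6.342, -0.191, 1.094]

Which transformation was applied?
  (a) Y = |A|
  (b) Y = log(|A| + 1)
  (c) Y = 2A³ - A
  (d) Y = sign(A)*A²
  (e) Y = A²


Checking option (c) Y = 2A³ - A:
  A = 0.631 -> Y = -0.128 ✓
  A = 0.236 -> Y = -0.21 ✓
  A = 0.372 -> Y = -0.269 ✓
All samples match this transformation.

(c) 2A³ - A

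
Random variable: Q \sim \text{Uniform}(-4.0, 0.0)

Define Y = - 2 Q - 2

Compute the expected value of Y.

For Y = -2Q - 2:
E[Y] = -2 * E[Q] - 2
E[Q] = (-4 + 0)/2 = -2
E[Y] = -2 * (-2) - 2 = 2

2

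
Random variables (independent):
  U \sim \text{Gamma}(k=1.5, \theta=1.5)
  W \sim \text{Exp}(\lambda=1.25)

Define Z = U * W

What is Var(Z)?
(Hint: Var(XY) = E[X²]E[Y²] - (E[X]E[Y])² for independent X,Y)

Var(XY) = E[X²]E[Y²] - (E[X]E[Y])²
E[U] = 2.25, Var(U) = 3.375
E[W] = 0.8, Var(W) = 0.64
E[U²] = 3.375 + 2.25² = 8.4375
E[W²] = 0.64 + 0.8² = 1.28
Var(Z) = 8.4375*1.28 - (2.25*0.8)²
= 10.8 - 3.24 = 7.56

7.56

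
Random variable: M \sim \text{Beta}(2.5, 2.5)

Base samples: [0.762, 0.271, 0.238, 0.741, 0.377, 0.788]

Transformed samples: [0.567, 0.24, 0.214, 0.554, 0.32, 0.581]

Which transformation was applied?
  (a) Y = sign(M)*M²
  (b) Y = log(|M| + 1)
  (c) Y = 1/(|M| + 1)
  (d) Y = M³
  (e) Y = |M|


Checking option (b) Y = log(|M| + 1):
  M = 0.762 -> Y = 0.567 ✓
  M = 0.271 -> Y = 0.24 ✓
  M = 0.238 -> Y = 0.214 ✓
All samples match this transformation.

(b) log(|M| + 1)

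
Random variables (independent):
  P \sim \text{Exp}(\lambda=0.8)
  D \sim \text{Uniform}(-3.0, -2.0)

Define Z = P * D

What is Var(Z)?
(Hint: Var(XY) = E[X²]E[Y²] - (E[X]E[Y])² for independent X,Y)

Var(XY) = E[X²]E[Y²] - (E[X]E[Y])²
E[P] = 1.25, Var(P) = 1.5625
E[D] = -2.5, Var(D) = 0.083333333
E[P²] = 1.5625 + 1.25² = 3.125
E[D²] = 0.083333333 + (-2.5)² = 6.3333333
Var(Z) = 3.125*6.3333333 - (1.25*(-2.5))²
= 19.791667 - 9.765625 = 10.026042

10.026042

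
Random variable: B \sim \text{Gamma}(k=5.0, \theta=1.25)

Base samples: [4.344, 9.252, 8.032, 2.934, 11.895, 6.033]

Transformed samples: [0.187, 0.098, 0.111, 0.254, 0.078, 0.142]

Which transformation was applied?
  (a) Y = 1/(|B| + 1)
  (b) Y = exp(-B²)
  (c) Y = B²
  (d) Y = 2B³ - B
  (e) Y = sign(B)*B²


Checking option (a) Y = 1/(|B| + 1):
  B = 4.344 -> Y = 0.187 ✓
  B = 9.252 -> Y = 0.098 ✓
  B = 8.032 -> Y = 0.111 ✓
All samples match this transformation.

(a) 1/(|B| + 1)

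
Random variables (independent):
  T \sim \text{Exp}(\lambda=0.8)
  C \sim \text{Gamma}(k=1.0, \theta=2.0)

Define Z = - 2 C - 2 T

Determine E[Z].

E[Z] = -2*E[T] - 2*E[C]
E[T] = 1.25
E[C] = 2
E[Z] = -2*1.25 - 2*2 = -6.5

-6.5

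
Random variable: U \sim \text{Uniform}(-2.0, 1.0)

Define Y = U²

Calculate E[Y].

E[U²] = Var(U) + (E[U])² = 0.75 + 0.25 = 1

1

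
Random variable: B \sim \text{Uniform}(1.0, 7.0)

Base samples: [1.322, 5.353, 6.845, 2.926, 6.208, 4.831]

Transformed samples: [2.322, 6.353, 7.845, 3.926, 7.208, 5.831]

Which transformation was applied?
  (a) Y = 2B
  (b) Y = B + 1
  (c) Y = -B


Checking option (b) Y = B + 1:
  B = 1.322 -> Y = 2.322 ✓
  B = 5.353 -> Y = 6.353 ✓
  B = 6.845 -> Y = 7.845 ✓
All samples match this transformation.

(b) B + 1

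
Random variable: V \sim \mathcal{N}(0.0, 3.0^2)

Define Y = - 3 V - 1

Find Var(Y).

For Y = aV + b: Var(Y) = a² * Var(V)
Var(V) = 3.0^2 = 9
Var(Y) = (-3)² * 9 = 9 * 9 = 81

81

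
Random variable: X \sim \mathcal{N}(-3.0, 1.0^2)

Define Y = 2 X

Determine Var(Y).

For Y = aX + b: Var(Y) = a² * Var(X)
Var(X) = 1.0^2 = 1
Var(Y) = 2² * 1 = 4 * 1 = 4

4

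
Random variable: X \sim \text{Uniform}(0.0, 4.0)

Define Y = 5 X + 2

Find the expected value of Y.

For Y = 5X + 2:
E[Y] = 5 * E[X] + 2
E[X] = (0 + 4)/2 = 2
E[Y] = 5 * 2 + 2 = 12

12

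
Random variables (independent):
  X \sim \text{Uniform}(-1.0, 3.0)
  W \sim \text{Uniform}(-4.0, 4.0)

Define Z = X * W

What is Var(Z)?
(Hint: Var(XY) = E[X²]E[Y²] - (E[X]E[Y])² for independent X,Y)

Var(XY) = E[X²]E[Y²] - (E[X]E[Y])²
E[X] = 1, Var(X) = 1.3333333
E[W] = 0, Var(W) = 5.3333333
E[X²] = 1.3333333 + 1² = 2.3333333
E[W²] = 5.3333333 + 0² = 5.3333333
Var(Z) = 2.3333333*5.3333333 - (1*0)²
= 12.444444 - 0 = 12.444444

12.444444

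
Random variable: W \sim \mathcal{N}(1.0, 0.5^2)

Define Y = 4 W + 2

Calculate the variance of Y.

For Y = aW + b: Var(Y) = a² * Var(W)
Var(W) = 0.5^2 = 0.25
Var(Y) = 4² * 0.25 = 16 * 0.25 = 4

4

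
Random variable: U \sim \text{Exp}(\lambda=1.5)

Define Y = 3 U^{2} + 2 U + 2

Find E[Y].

E[Y] = 3*E[U²] + 2*E[U] + 2
E[U] = 0.66666667
E[U²] = Var(U) + (E[U])² = 0.44444444 + 0.44444444 = 0.88888889
E[Y] = 3*0.88888889 + 2*0.66666667 + 2 = 6

6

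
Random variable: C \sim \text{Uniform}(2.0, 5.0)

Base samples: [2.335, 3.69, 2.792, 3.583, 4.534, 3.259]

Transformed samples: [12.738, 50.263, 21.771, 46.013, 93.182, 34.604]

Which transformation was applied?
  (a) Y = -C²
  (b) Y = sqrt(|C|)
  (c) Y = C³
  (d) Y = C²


Checking option (c) Y = C³:
  C = 2.335 -> Y = 12.738 ✓
  C = 3.69 -> Y = 50.263 ✓
  C = 2.792 -> Y = 21.771 ✓
All samples match this transformation.

(c) C³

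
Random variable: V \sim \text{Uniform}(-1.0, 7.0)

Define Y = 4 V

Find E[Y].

For Y = 4V:
E[Y] = 4 * E[V]
E[V] = (-1 + 7)/2 = 3
E[Y] = 4 * 3 = 12

12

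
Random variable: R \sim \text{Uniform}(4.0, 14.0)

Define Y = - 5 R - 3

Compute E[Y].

For Y = -5R - 3:
E[Y] = -5 * E[R] - 3
E[R] = (4 + 14)/2 = 9
E[Y] = -5 * 9 - 3 = -48

-48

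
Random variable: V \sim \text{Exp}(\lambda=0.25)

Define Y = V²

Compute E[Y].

Using E[X²] = Var(X) + (E[X])²:
E[V] = 4
Var(V) = 1/0.25^2 = 16
E[V²] = 16 + 4² = 16 + 16 = 32

32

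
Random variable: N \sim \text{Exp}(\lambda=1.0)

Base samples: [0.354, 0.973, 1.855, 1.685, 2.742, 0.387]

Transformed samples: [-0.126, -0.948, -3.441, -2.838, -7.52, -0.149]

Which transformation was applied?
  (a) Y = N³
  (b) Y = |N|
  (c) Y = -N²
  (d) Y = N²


Checking option (c) Y = -N²:
  N = 0.354 -> Y = -0.126 ✓
  N = 0.973 -> Y = -0.948 ✓
  N = 1.855 -> Y = -3.441 ✓
All samples match this transformation.

(c) -N²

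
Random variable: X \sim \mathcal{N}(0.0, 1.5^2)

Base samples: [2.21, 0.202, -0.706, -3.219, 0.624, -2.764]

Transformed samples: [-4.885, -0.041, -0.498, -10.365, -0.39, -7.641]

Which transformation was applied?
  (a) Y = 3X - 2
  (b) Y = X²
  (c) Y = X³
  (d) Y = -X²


Checking option (d) Y = -X²:
  X = 2.21 -> Y = -4.885 ✓
  X = 0.202 -> Y = -0.041 ✓
  X = -0.706 -> Y = -0.498 ✓
All samples match this transformation.

(d) -X²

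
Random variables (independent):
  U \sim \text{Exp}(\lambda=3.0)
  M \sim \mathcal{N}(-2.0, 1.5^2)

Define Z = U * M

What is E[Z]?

For independent RVs: E[XY] = E[X]*E[Y]
E[U] = 0.33333333
E[M] = -2
E[Z] = 0.33333333 * (-2) = -0.66666667

-0.66666667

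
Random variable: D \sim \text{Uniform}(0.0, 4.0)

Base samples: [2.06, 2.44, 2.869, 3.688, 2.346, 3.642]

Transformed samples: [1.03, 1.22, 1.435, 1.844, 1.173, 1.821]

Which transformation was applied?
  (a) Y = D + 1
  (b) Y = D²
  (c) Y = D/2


Checking option (c) Y = D/2:
  D = 2.06 -> Y = 1.03 ✓
  D = 2.44 -> Y = 1.22 ✓
  D = 2.869 -> Y = 1.435 ✓
All samples match this transformation.

(c) D/2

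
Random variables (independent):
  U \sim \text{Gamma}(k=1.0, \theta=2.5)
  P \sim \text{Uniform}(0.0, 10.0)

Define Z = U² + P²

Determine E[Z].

E[Z] = E[U²] + E[P²]
E[U²] = Var(U) + E[U]² = 6.25 + 6.25 = 12.5
E[P²] = Var(P) + E[P]² = 8.3333333 + 25 = 33.333333
E[Z] = 12.5 + 33.333333 = 45.833333

45.833333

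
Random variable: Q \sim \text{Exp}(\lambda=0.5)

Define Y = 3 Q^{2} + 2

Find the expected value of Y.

E[Y] = 3*E[Q²] + 2
E[Q] = 2
E[Q²] = Var(Q) + (E[Q])² = 4 + 4 = 8
E[Y] = 3*8 + 2 = 26

26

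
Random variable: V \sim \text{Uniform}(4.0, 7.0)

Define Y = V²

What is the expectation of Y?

Using E[X²] = Var(X) + (E[X])²:
E[V] = 5.5
Var(V) = (7 - 4)^2/12 = 0.75
E[V²] = 0.75 + 5.5² = 0.75 + 30.25 = 31

31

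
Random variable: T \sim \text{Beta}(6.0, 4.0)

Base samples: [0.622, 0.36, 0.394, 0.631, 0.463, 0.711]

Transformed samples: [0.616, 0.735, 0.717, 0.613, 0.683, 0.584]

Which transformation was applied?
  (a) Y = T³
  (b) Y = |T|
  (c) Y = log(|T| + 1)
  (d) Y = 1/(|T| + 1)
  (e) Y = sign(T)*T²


Checking option (d) Y = 1/(|T| + 1):
  T = 0.622 -> Y = 0.616 ✓
  T = 0.36 -> Y = 0.735 ✓
  T = 0.394 -> Y = 0.717 ✓
All samples match this transformation.

(d) 1/(|T| + 1)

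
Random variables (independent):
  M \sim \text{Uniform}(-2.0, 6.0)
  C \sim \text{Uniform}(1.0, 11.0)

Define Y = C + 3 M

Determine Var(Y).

For independent RVs: Var(aX + bY) = a²Var(X) + b²Var(Y)
Var(M) = 5.3333333
Var(C) = 8.3333333
Var(Y) = 3²*5.3333333 + 1²*8.3333333
= 9*5.3333333 + 1*8.3333333 = 56.333333

56.333333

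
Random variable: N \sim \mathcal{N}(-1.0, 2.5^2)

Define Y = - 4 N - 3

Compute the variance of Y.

For Y = aN + b: Var(Y) = a² * Var(N)
Var(N) = 2.5^2 = 6.25
Var(Y) = (-4)² * 6.25 = 16 * 6.25 = 100

100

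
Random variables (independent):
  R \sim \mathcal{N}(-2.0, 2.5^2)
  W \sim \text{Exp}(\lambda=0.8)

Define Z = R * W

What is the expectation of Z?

For independent RVs: E[XY] = E[X]*E[Y]
E[R] = -2
E[W] = 1.25
E[Z] = -2 * 1.25 = -2.5

-2.5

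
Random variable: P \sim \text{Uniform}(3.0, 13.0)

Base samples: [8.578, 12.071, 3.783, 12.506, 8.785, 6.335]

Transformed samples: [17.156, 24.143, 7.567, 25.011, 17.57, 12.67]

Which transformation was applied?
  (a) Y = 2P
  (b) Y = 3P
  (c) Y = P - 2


Checking option (a) Y = 2P:
  P = 8.578 -> Y = 17.156 ✓
  P = 12.071 -> Y = 24.143 ✓
  P = 3.783 -> Y = 7.567 ✓
All samples match this transformation.

(a) 2P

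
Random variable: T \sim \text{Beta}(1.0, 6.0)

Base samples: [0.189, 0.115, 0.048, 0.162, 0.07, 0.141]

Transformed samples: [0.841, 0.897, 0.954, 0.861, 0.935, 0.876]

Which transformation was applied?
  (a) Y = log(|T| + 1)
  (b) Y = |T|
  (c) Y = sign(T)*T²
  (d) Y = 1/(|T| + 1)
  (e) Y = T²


Checking option (d) Y = 1/(|T| + 1):
  T = 0.189 -> Y = 0.841 ✓
  T = 0.115 -> Y = 0.897 ✓
  T = 0.048 -> Y = 0.954 ✓
All samples match this transformation.

(d) 1/(|T| + 1)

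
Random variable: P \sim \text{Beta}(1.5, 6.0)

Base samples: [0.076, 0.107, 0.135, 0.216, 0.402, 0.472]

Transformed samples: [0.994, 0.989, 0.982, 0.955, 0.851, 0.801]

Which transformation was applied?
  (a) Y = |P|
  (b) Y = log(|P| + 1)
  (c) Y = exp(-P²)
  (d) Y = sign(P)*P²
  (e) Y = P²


Checking option (c) Y = exp(-P²):
  P = 0.076 -> Y = 0.994 ✓
  P = 0.107 -> Y = 0.989 ✓
  P = 0.135 -> Y = 0.982 ✓
All samples match this transformation.

(c) exp(-P²)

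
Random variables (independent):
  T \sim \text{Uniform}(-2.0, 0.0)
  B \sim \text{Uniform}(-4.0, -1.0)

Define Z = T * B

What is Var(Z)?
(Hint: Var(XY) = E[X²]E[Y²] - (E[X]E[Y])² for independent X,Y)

Var(XY) = E[X²]E[Y²] - (E[X]E[Y])²
E[T] = -1, Var(T) = 0.33333333
E[B] = -2.5, Var(B) = 0.75
E[T²] = 0.33333333 + (-1)² = 1.3333333
E[B²] = 0.75 + (-2.5)² = 7
Var(Z) = 1.3333333*7 - (-1*(-2.5))²
= 9.3333333 - 6.25 = 3.0833333

3.0833333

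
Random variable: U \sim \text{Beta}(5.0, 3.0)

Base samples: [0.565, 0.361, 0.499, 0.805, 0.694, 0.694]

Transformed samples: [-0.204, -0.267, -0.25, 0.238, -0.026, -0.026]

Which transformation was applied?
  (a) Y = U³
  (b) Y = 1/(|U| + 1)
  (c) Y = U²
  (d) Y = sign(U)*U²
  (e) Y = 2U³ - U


Checking option (e) Y = 2U³ - U:
  U = 0.565 -> Y = -0.204 ✓
  U = 0.361 -> Y = -0.267 ✓
  U = 0.499 -> Y = -0.25 ✓
All samples match this transformation.

(e) 2U³ - U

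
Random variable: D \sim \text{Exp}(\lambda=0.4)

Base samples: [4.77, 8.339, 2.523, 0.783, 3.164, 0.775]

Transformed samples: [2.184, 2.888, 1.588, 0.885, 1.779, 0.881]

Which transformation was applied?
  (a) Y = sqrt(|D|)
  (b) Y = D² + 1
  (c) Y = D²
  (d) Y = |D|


Checking option (a) Y = sqrt(|D|):
  D = 4.77 -> Y = 2.184 ✓
  D = 8.339 -> Y = 2.888 ✓
  D = 2.523 -> Y = 1.588 ✓
All samples match this transformation.

(a) sqrt(|D|)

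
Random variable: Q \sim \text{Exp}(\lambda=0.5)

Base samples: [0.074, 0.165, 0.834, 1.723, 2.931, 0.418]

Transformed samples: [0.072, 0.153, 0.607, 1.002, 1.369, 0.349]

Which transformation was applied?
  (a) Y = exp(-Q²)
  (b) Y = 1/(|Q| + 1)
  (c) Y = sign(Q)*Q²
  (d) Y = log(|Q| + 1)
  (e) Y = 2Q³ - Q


Checking option (d) Y = log(|Q| + 1):
  Q = 0.074 -> Y = 0.072 ✓
  Q = 0.165 -> Y = 0.153 ✓
  Q = 0.834 -> Y = 0.607 ✓
All samples match this transformation.

(d) log(|Q| + 1)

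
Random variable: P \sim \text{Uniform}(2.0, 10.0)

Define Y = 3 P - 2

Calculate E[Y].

For Y = 3P - 2:
E[Y] = 3 * E[P] - 2
E[P] = (2 + 10)/2 = 6
E[Y] = 3 * 6 - 2 = 16

16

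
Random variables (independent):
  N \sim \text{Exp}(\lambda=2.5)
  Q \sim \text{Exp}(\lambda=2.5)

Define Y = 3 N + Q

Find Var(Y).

For independent RVs: Var(aX + bY) = a²Var(X) + b²Var(Y)
Var(N) = 0.16
Var(Q) = 0.16
Var(Y) = 3²*0.16 + 1²*0.16
= 9*0.16 + 1*0.16 = 1.6

1.6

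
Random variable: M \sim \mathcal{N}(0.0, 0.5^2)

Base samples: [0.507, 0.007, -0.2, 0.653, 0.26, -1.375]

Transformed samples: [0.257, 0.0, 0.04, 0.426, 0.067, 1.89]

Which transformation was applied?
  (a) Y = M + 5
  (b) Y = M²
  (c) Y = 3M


Checking option (b) Y = M²:
  M = 0.507 -> Y = 0.257 ✓
  M = 0.007 -> Y = 0.0 ✓
  M = -0.2 -> Y = 0.04 ✓
All samples match this transformation.

(b) M²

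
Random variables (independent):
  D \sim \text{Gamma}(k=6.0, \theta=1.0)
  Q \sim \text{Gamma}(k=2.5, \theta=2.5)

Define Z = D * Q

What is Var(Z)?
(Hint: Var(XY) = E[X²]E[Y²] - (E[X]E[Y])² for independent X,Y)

Var(XY) = E[X²]E[Y²] - (E[X]E[Y])²
E[D] = 6, Var(D) = 6
E[Q] = 6.25, Var(Q) = 15.625
E[D²] = 6 + 6² = 42
E[Q²] = 15.625 + 6.25² = 54.6875
Var(Z) = 42*54.6875 - (6*6.25)²
= 2296.875 - 1406.25 = 890.625

890.625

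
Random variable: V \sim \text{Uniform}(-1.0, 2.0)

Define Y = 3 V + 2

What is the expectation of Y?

For Y = 3V + 2:
E[Y] = 3 * E[V] + 2
E[V] = (-1 + 2)/2 = 0.5
E[Y] = 3 * 0.5 + 2 = 3.5

3.5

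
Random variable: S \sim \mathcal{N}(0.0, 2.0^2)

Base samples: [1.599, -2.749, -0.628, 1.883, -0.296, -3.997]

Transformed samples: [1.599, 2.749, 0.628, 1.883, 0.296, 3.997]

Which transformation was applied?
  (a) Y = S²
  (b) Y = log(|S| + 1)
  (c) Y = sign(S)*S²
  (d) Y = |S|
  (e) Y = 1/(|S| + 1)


Checking option (d) Y = |S|:
  S = 1.599 -> Y = 1.599 ✓
  S = -2.749 -> Y = 2.749 ✓
  S = -0.628 -> Y = 0.628 ✓
All samples match this transformation.

(d) |S|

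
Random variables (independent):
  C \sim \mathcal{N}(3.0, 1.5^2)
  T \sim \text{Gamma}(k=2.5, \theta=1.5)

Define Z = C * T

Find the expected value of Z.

For independent RVs: E[XY] = E[X]*E[Y]
E[C] = 3
E[T] = 3.75
E[Z] = 3 * 3.75 = 11.25

11.25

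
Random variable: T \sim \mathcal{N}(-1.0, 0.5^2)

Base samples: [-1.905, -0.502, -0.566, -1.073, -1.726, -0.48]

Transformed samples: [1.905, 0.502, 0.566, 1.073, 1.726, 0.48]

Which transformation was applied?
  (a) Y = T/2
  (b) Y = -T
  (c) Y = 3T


Checking option (b) Y = -T:
  T = -1.905 -> Y = 1.905 ✓
  T = -0.502 -> Y = 0.502 ✓
  T = -0.566 -> Y = 0.566 ✓
All samples match this transformation.

(b) -T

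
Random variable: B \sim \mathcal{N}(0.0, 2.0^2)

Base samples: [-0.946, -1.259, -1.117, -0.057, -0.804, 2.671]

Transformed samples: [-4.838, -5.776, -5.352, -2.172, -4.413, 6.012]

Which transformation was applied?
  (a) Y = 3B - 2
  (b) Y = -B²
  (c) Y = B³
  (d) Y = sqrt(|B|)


Checking option (a) Y = 3B - 2:
  B = -0.946 -> Y = -4.838 ✓
  B = -1.259 -> Y = -5.776 ✓
  B = -1.117 -> Y = -5.352 ✓
All samples match this transformation.

(a) 3B - 2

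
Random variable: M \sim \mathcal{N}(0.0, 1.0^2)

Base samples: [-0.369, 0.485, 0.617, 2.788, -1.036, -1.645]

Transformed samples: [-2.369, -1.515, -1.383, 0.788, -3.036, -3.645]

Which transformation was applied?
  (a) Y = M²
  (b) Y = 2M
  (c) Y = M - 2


Checking option (c) Y = M - 2:
  M = -0.369 -> Y = -2.369 ✓
  M = 0.485 -> Y = -1.515 ✓
  M = 0.617 -> Y = -1.383 ✓
All samples match this transformation.

(c) M - 2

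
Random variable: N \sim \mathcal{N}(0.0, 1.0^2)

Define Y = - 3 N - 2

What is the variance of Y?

For Y = aN + b: Var(Y) = a² * Var(N)
Var(N) = 1.0^2 = 1
Var(Y) = (-3)² * 1 = 9 * 1 = 9

9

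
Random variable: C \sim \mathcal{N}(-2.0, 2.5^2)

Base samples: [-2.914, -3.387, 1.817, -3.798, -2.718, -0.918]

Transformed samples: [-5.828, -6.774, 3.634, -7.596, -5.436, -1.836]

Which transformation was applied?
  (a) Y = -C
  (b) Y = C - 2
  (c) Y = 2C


Checking option (c) Y = 2C:
  C = -2.914 -> Y = -5.828 ✓
  C = -3.387 -> Y = -6.774 ✓
  C = 1.817 -> Y = 3.634 ✓
All samples match this transformation.

(c) 2C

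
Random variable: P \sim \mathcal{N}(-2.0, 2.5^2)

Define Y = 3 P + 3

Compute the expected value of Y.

For Y = 3P + 3:
E[Y] = 3 * E[P] + 3
E[P] = -2.0 = -2
E[Y] = 3 * (-2) + 3 = -3

-3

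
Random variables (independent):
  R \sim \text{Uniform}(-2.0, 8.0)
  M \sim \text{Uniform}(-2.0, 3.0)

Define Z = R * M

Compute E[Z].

For independent RVs: E[XY] = E[X]*E[Y]
E[R] = 3
E[M] = 0.5
E[Z] = 3 * 0.5 = 1.5

1.5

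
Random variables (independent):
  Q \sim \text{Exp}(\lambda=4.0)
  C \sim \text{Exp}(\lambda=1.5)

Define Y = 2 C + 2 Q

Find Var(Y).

For independent RVs: Var(aX + bY) = a²Var(X) + b²Var(Y)
Var(Q) = 0.0625
Var(C) = 0.44444444
Var(Y) = 2²*0.0625 + 2²*0.44444444
= 4*0.0625 + 4*0.44444444 = 2.0277778

2.0277778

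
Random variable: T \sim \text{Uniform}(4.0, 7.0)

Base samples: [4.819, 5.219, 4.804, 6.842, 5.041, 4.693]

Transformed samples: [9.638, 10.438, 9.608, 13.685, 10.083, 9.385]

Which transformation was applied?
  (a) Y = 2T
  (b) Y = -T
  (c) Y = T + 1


Checking option (a) Y = 2T:
  T = 4.819 -> Y = 9.638 ✓
  T = 5.219 -> Y = 10.438 ✓
  T = 4.804 -> Y = 9.608 ✓
All samples match this transformation.

(a) 2T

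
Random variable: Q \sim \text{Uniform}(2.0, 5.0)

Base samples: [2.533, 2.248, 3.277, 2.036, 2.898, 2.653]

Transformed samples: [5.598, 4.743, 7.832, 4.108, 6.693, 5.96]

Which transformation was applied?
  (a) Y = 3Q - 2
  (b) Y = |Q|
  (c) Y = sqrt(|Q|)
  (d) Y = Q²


Checking option (a) Y = 3Q - 2:
  Q = 2.533 -> Y = 5.598 ✓
  Q = 2.248 -> Y = 4.743 ✓
  Q = 3.277 -> Y = 7.832 ✓
All samples match this transformation.

(a) 3Q - 2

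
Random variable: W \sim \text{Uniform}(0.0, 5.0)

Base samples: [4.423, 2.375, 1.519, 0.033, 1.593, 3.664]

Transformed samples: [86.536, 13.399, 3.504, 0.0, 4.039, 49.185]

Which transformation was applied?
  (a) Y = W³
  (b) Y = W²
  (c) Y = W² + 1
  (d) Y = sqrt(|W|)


Checking option (a) Y = W³:
  W = 4.423 -> Y = 86.536 ✓
  W = 2.375 -> Y = 13.399 ✓
  W = 1.519 -> Y = 3.504 ✓
All samples match this transformation.

(a) W³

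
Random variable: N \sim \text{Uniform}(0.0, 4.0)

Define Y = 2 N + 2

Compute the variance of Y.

For Y = aN + b: Var(Y) = a² * Var(N)
Var(N) = (4 - 0)^2/12 = 1.3333333
Var(Y) = 2² * 1.3333333 = 4 * 1.3333333 = 5.3333333

5.3333333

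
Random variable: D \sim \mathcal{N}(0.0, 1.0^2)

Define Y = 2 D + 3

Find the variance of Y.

For Y = aD + b: Var(Y) = a² * Var(D)
Var(D) = 1.0^2 = 1
Var(Y) = 2² * 1 = 4 * 1 = 4

4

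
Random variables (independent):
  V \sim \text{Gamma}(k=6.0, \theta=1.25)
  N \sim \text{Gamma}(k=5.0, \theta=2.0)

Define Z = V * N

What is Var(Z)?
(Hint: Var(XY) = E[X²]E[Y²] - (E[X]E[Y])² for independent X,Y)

Var(XY) = E[X²]E[Y²] - (E[X]E[Y])²
E[V] = 7.5, Var(V) = 9.375
E[N] = 10, Var(N) = 20
E[V²] = 9.375 + 7.5² = 65.625
E[N²] = 20 + 10² = 120
Var(Z) = 65.625*120 - (7.5*10)²
= 7875 - 5625 = 2250

2250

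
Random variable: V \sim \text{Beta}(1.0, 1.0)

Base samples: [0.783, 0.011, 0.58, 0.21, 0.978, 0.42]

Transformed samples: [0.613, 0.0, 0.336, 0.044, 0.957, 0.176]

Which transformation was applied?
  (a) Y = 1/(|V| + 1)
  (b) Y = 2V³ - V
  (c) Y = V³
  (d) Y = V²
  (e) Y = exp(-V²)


Checking option (d) Y = V²:
  V = 0.783 -> Y = 0.613 ✓
  V = 0.011 -> Y = 0.0 ✓
  V = 0.58 -> Y = 0.336 ✓
All samples match this transformation.

(d) V²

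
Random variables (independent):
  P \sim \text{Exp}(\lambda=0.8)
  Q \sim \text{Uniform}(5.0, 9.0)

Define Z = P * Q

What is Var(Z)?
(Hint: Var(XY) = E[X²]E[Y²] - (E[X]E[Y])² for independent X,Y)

Var(XY) = E[X²]E[Y²] - (E[X]E[Y])²
E[P] = 1.25, Var(P) = 1.5625
E[Q] = 7, Var(Q) = 1.3333333
E[P²] = 1.5625 + 1.25² = 3.125
E[Q²] = 1.3333333 + 7² = 50.333333
Var(Z) = 3.125*50.333333 - (1.25*7)²
= 157.29167 - 76.5625 = 80.729167

80.729167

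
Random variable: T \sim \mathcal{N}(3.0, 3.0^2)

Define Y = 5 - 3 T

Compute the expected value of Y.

For Y = -3T + 5:
E[Y] = -3 * E[T] + 5
E[T] = 3.0 = 3
E[Y] = -3 * 3 + 5 = -4

-4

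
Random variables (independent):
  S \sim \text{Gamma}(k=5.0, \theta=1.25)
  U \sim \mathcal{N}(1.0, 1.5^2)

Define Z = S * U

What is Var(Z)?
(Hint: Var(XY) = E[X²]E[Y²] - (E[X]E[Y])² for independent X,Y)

Var(XY) = E[X²]E[Y²] - (E[X]E[Y])²
E[S] = 6.25, Var(S) = 7.8125
E[U] = 1, Var(U) = 2.25
E[S²] = 7.8125 + 6.25² = 46.875
E[U²] = 2.25 + 1² = 3.25
Var(Z) = 46.875*3.25 - (6.25*1)²
= 152.34375 - 39.0625 = 113.28125

113.28125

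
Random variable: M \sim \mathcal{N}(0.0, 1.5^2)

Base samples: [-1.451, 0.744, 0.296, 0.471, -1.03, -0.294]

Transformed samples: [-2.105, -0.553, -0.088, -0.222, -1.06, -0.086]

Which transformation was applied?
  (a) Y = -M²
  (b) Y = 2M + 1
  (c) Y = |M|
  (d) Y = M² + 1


Checking option (a) Y = -M²:
  M = -1.451 -> Y = -2.105 ✓
  M = 0.744 -> Y = -0.553 ✓
  M = 0.296 -> Y = -0.088 ✓
All samples match this transformation.

(a) -M²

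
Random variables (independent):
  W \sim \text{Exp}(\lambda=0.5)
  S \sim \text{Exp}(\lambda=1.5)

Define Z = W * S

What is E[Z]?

For independent RVs: E[XY] = E[X]*E[Y]
E[W] = 2
E[S] = 0.66666667
E[Z] = 2 * 0.66666667 = 1.3333333

1.3333333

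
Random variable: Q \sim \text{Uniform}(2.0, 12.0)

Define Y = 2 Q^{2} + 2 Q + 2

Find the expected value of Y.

E[Y] = 2*E[Q²] + 2*E[Q] + 2
E[Q] = 7
E[Q²] = Var(Q) + (E[Q])² = 8.3333333 + 49 = 57.333333
E[Y] = 2*57.333333 + 2*7 + 2 = 130.66667

130.66667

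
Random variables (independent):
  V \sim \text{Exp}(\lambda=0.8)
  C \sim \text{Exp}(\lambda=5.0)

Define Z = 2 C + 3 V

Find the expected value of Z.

E[Z] = 3*E[V] + 2*E[C]
E[V] = 1.25
E[C] = 0.2
E[Z] = 3*1.25 + 2*0.2 = 4.15

4.15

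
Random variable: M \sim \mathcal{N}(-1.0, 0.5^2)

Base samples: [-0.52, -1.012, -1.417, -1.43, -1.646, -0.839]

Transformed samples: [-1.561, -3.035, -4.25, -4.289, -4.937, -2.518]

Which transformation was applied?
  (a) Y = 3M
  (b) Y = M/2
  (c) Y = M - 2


Checking option (a) Y = 3M:
  M = -0.52 -> Y = -1.561 ✓
  M = -1.012 -> Y = -3.035 ✓
  M = -1.417 -> Y = -4.25 ✓
All samples match this transformation.

(a) 3M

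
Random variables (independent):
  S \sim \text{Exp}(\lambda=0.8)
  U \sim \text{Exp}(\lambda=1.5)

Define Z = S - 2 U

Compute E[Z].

E[Z] = 1*E[S] - 2*E[U]
E[S] = 1.25
E[U] = 0.66666667
E[Z] = 1*1.25 - 2*0.66666667 = -0.083333333

-0.083333333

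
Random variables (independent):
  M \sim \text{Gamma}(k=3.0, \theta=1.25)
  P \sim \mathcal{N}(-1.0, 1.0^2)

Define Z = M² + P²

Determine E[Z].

E[Z] = E[M²] + E[P²]
E[M²] = Var(M) + E[M]² = 4.6875 + 14.0625 = 18.75
E[P²] = Var(P) + E[P]² = 1 + 1 = 2
E[Z] = 18.75 + 2 = 20.75

20.75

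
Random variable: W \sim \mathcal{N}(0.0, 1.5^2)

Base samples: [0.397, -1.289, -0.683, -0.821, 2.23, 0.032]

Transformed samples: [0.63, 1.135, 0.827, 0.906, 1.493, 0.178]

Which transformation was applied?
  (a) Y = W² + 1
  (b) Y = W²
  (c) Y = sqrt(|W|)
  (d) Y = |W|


Checking option (c) Y = sqrt(|W|):
  W = 0.397 -> Y = 0.63 ✓
  W = -1.289 -> Y = 1.135 ✓
  W = -0.683 -> Y = 0.827 ✓
All samples match this transformation.

(c) sqrt(|W|)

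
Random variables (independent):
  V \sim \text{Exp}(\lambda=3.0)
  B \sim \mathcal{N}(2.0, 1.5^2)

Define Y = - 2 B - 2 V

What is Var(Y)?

For independent RVs: Var(aX + bY) = a²Var(X) + b²Var(Y)
Var(V) = 0.11111111
Var(B) = 2.25
Var(Y) = (-2)²*0.11111111 + (-2)²*2.25
= 4*0.11111111 + 4*2.25 = 9.4444444

9.4444444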